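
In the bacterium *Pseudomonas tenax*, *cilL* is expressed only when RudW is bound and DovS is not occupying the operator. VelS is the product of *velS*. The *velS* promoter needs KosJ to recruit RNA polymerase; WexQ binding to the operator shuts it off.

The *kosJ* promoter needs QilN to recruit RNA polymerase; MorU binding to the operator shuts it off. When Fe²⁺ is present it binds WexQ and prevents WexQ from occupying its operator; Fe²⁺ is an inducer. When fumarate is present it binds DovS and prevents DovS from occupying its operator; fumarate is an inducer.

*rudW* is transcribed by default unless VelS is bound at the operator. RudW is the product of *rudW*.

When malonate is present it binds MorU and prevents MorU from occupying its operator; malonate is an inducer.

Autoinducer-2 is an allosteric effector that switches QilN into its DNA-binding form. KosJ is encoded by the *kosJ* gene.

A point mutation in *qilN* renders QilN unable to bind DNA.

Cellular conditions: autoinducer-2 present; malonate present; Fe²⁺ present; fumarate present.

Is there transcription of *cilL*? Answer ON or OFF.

ON

Fe²⁺ is present, so WexQ is inactive.
QilN is non-functional in this strain, so it has no effect.
Malonate is present, so MorU is inactive.
Required activator QilN is absent, so *kosJ* is not transcribed.
So KosJ is not produced.
Required activator KosJ is absent, so *velS* is not transcribed.
So VelS is not produced.
With no repressor bound, *rudW* is transcribed.
So RudW is produced and active.
Fumarate is present, so DovS is inactive.
No repressor is bound and RudW is active, so *cilL* is transcribed.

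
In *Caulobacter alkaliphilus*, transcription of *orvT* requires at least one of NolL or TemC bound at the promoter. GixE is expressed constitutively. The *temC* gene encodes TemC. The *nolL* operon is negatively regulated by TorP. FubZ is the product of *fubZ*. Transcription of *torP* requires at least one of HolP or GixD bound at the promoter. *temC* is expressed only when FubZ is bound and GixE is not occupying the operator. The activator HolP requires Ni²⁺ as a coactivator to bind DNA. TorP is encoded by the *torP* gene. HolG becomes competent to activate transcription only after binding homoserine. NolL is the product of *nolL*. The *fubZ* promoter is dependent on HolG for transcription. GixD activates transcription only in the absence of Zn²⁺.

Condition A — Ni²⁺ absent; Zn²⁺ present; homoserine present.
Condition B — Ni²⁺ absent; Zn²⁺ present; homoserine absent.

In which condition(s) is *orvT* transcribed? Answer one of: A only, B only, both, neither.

both

Condition A:
Ni²⁺ is absent, so HolP is inactive.
Zn²⁺ is present, so GixD is inactive.
No activator is available at the *torP* promoter, so *torP* is not transcribed.
So TorP is not produced.
With no repressor bound, *nolL* is transcribed.
So NolL is produced and active.
Homoserine is present, so HolG is active.
No repressor is bound and HolG is active, so *fubZ* is transcribed.
So FubZ is produced and active.
GixE is produced constitutively and is active.
With repressor GixE bound, *temC* is not transcribed.
So TemC is not produced.
Activator NolL is present, so *orvT* is transcribed.
→ *orvT* is ON in A.
Condition B:
Ni²⁺ is absent, so HolP is inactive.
Zn²⁺ is present, so GixD is inactive.
No activator is available at the *torP* promoter, so *torP* is not transcribed.
So TorP is not produced.
With no repressor bound, *nolL* is transcribed.
So NolL is produced and active.
Homoserine is absent, so HolG is inactive.
Required activator HolG is absent, so *fubZ* is not transcribed.
So FubZ is not produced.
GixE is produced constitutively and is active.
With repressor GixE bound, *temC* is not transcribed.
So TemC is not produced.
Activator NolL is present, so *orvT* is transcribed.
→ *orvT* is ON in B.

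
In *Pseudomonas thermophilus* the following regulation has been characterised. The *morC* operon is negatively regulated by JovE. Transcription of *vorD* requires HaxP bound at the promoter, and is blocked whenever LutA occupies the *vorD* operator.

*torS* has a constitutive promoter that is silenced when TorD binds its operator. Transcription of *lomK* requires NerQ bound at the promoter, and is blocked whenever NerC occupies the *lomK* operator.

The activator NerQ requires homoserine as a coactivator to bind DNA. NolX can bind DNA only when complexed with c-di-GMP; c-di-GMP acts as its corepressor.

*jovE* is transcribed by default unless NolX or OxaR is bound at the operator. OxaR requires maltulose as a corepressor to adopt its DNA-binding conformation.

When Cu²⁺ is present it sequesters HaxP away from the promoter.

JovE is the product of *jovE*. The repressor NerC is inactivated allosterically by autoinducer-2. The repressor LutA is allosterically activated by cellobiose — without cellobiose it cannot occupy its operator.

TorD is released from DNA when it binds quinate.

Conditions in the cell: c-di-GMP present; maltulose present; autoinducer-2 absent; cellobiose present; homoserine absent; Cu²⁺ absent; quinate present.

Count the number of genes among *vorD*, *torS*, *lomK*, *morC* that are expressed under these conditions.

2

Cellobiose is present, so LutA is active.
Cu²⁺ is absent, so HaxP is active.
With repressor LutA bound, *vorD* is not transcribed.
→ *vorD* is OFF.
Quinate is present, so TorD is inactive.
With no repressor bound, *torS* is transcribed.
→ *torS* is ON.
Homoserine is absent, so NerQ is inactive.
Autoinducer-2 is absent, so NerC is active.
With repressor NerC bound, *lomK* is not transcribed.
→ *lomK* is OFF.
c-di-GMP is present, so NolX is active.
Maltulose is present, so OxaR is active.
With repressor NolX bound, *jovE* is not transcribed.
So JovE is not produced.
With no repressor bound, *morC* is transcribed.
→ *morC* is ON.
2 of the 4 genes are transcribed.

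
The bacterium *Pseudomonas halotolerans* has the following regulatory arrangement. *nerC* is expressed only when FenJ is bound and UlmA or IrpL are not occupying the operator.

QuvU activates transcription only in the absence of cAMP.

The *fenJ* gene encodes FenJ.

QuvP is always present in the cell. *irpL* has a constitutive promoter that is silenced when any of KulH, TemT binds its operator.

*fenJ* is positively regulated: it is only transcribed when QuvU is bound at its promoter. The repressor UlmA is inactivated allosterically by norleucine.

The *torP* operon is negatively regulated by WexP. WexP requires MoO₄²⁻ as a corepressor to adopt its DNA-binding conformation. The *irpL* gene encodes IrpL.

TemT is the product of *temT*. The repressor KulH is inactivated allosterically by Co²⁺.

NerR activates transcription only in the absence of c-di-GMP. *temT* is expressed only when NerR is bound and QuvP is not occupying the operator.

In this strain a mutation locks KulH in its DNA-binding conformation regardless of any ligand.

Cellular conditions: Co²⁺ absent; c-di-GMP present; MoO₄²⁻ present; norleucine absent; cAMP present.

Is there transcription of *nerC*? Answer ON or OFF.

OFF

Norleucine is absent, so UlmA is active.
cAMP is present, so QuvU is inactive.
Required activator QuvU is absent, so *fenJ* is not transcribed.
So FenJ is not produced.
KulH is constitutively active in this strain.
c-di-GMP is present, so NerR is inactive.
QuvP is produced constitutively and is active.
With repressor QuvP bound, *temT* is not transcribed.
So TemT is not produced.
With repressor KulH bound, *irpL* is not transcribed.
So IrpL is not produced.
With repressor UlmA bound, *nerC* is not transcribed.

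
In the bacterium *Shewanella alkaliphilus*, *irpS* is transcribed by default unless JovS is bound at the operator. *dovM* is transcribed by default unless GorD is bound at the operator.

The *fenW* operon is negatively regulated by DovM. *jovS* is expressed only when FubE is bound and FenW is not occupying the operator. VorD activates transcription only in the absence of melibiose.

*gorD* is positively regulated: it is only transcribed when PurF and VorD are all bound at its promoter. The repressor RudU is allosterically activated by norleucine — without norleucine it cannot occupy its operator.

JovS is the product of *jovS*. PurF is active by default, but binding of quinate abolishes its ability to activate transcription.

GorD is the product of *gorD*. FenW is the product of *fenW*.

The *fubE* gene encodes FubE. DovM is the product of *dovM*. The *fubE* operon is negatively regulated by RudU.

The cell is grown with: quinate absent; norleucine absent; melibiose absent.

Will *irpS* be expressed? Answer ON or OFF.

Quinate is absent, so PurF is active.
Melibiose is absent, so VorD is active.
No repressor is bound and PurF and VorD are active, so *gorD* is transcribed.
So GorD is produced and active.
With repressor GorD bound, *dovM* is not transcribed.
So DovM is not produced.
With no repressor bound, *fenW* is transcribed.
So FenW is produced and active.
Norleucine is absent, so RudU is inactive.
With no repressor bound, *fubE* is transcribed.
So FubE is produced and active.
With repressor FenW bound, *jovS* is not transcribed.
So JovS is not produced.
With no repressor bound, *irpS* is transcribed.

ON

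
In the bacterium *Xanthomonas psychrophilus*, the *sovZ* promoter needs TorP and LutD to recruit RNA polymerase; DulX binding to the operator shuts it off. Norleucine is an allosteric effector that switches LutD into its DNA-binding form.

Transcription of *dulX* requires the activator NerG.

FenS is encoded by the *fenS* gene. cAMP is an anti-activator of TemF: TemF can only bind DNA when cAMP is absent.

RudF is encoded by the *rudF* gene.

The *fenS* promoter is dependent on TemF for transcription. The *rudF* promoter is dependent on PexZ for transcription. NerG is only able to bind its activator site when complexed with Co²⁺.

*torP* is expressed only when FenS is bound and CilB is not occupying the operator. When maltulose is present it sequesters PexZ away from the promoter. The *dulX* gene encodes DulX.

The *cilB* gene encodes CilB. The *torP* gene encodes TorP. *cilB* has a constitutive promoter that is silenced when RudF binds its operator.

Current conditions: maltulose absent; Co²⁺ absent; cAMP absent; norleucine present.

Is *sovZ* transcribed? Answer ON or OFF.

cAMP is absent, so TemF is active.
No repressor is bound and TemF is active, so *fenS* is transcribed.
So FenS is produced and active.
Maltulose is absent, so PexZ is active.
No repressor is bound and PexZ is active, so *rudF* is transcribed.
So RudF is produced and active.
With repressor RudF bound, *cilB* is not transcribed.
So CilB is not produced.
No repressor is bound and FenS is active, so *torP* is transcribed.
So TorP is produced and active.
Co²⁺ is absent, so NerG is inactive.
Required activator NerG is absent, so *dulX* is not transcribed.
So DulX is not produced.
Norleucine is present, so LutD is active.
No repressor is bound and TorP and LutD are active, so *sovZ* is transcribed.

ON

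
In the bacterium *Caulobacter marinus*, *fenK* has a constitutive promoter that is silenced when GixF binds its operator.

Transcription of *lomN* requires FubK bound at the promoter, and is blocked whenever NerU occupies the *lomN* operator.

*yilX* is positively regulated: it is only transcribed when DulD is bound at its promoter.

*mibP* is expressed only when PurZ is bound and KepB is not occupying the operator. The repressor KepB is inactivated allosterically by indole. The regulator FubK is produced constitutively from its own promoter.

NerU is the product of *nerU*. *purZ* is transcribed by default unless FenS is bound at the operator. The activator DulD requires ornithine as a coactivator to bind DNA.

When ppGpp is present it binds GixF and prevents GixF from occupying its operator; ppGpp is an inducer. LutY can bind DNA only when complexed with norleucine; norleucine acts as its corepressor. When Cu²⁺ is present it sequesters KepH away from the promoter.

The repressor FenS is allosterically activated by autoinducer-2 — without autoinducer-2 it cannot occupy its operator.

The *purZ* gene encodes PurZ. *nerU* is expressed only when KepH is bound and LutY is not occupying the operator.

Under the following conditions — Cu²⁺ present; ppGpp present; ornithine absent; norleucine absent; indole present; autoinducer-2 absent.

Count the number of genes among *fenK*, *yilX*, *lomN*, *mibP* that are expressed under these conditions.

3

ppGpp is present, so GixF is inactive.
With no repressor bound, *fenK* is transcribed.
→ *fenK* is ON.
Ornithine is absent, so DulD is inactive.
Required activator DulD is absent, so *yilX* is not transcribed.
→ *yilX* is OFF.
FubK is produced constitutively and is active.
Norleucine is absent, so LutY is inactive.
Cu²⁺ is present, so KepH is inactive.
Required activator KepH is absent, so *nerU* is not transcribed.
So NerU is not produced.
No repressor is bound and FubK is active, so *lomN* is transcribed.
→ *lomN* is ON.
Autoinducer-2 is absent, so FenS is inactive.
With no repressor bound, *purZ* is transcribed.
So PurZ is produced and active.
Indole is present, so KepB is inactive.
No repressor is bound and PurZ is active, so *mibP* is transcribed.
→ *mibP* is ON.
3 of the 4 genes are transcribed.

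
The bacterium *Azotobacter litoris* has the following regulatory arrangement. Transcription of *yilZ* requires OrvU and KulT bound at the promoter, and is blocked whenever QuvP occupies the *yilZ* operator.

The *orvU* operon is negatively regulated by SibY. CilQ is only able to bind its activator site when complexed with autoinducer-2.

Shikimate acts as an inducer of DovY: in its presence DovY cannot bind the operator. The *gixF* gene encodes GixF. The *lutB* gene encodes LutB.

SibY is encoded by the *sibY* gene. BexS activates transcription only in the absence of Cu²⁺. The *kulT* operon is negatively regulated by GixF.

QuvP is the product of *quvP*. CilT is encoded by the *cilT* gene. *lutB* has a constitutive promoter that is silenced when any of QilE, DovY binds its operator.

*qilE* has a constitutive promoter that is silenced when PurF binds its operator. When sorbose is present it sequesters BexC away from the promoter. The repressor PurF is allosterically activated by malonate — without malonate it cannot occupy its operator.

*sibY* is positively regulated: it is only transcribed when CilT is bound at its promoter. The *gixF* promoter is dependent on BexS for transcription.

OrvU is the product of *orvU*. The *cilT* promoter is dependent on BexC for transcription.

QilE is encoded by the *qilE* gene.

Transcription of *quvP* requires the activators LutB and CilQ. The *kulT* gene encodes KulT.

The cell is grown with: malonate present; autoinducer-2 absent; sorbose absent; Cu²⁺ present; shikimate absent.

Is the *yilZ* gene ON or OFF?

OFF

Sorbose is absent, so BexC is active.
No repressor is bound and BexC is active, so *cilT* is transcribed.
So CilT is produced and active.
No repressor is bound and CilT is active, so *sibY* is transcribed.
So SibY is produced and active.
With repressor SibY bound, *orvU* is not transcribed.
So OrvU is not produced.
Malonate is present, so PurF is active.
With repressor PurF bound, *qilE* is not transcribed.
So QilE is not produced.
Shikimate is absent, so DovY is active.
With repressor DovY bound, *lutB* is not transcribed.
So LutB is not produced.
Autoinducer-2 is absent, so CilQ is inactive.
Required activator LutB is absent, so *quvP* is not transcribed.
So QuvP is not produced.
Cu²⁺ is present, so BexS is inactive.
Required activator BexS is absent, so *gixF* is not transcribed.
So GixF is not produced.
With no repressor bound, *kulT* is transcribed.
So KulT is produced and active.
Required activator OrvU is absent, so *yilZ* is not transcribed.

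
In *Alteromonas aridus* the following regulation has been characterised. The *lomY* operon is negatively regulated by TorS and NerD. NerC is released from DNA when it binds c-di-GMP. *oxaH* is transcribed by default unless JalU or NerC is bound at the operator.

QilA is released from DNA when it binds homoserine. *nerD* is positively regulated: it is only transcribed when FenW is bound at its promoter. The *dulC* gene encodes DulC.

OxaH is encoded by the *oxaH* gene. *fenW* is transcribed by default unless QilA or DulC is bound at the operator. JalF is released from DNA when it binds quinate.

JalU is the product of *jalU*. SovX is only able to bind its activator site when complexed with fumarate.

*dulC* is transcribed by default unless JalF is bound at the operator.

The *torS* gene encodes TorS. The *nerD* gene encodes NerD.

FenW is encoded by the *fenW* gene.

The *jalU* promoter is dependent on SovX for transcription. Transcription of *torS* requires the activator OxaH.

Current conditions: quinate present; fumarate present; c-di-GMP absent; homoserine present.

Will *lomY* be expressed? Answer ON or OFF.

Fumarate is present, so SovX is active.
No repressor is bound and SovX is active, so *jalU* is transcribed.
So JalU is produced and active.
c-di-GMP is absent, so NerC is active.
With repressor JalU bound, *oxaH* is not transcribed.
So OxaH is not produced.
Required activator OxaH is absent, so *torS* is not transcribed.
So TorS is not produced.
Homoserine is present, so QilA is inactive.
Quinate is present, so JalF is inactive.
With no repressor bound, *dulC* is transcribed.
So DulC is produced and active.
With repressor DulC bound, *fenW* is not transcribed.
So FenW is not produced.
Required activator FenW is absent, so *nerD* is not transcribed.
So NerD is not produced.
With no repressor bound, *lomY* is transcribed.

ON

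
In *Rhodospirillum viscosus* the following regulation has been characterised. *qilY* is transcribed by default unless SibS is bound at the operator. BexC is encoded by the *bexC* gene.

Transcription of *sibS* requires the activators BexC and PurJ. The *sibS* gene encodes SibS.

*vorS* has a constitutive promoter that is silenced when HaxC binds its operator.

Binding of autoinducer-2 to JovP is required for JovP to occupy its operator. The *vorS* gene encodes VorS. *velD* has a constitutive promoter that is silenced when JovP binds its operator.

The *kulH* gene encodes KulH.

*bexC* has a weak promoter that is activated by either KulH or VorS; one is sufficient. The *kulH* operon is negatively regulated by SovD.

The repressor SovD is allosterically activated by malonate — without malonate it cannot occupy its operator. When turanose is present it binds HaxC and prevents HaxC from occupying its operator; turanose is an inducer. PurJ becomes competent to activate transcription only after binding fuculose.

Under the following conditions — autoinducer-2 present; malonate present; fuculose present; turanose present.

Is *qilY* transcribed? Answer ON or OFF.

Malonate is present, so SovD is active.
With repressor SovD bound, *kulH* is not transcribed.
So KulH is not produced.
Turanose is present, so HaxC is inactive.
With no repressor bound, *vorS* is transcribed.
So VorS is produced and active.
Activator VorS is present, so *bexC* is transcribed.
So BexC is produced and active.
Fuculose is present, so PurJ is active.
No repressor is bound and BexC and PurJ are active, so *sibS* is transcribed.
So SibS is produced and active.
With repressor SibS bound, *qilY* is not transcribed.

OFF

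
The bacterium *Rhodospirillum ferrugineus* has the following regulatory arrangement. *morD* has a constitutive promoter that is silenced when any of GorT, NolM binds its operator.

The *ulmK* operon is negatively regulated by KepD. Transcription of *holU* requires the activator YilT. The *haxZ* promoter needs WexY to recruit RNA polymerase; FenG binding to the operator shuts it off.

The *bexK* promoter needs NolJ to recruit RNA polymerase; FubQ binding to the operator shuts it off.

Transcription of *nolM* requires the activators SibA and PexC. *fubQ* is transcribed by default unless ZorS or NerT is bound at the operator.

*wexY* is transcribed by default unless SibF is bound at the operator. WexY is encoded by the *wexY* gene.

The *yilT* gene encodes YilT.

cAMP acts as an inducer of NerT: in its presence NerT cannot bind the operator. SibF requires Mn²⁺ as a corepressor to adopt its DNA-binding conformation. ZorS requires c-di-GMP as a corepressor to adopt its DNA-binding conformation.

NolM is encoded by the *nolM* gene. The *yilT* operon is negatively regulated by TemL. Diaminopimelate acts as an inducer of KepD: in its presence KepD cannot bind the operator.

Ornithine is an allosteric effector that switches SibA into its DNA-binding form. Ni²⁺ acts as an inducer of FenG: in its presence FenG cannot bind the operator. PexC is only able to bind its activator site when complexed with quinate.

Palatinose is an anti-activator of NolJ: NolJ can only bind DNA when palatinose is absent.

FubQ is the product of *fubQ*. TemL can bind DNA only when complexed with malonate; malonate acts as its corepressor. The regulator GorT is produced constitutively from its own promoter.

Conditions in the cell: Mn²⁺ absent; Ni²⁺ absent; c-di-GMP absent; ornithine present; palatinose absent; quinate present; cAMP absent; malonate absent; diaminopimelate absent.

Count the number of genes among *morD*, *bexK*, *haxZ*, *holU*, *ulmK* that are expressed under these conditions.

2

GorT is produced constitutively and is active.
Ornithine is present, so SibA is active.
Quinate is present, so PexC is active.
No repressor is bound and SibA and PexC are active, so *nolM* is transcribed.
So NolM is produced and active.
With repressor GorT bound, *morD* is not transcribed.
→ *morD* is OFF.
Palatinose is absent, so NolJ is active.
c-di-GMP is absent, so ZorS is inactive.
cAMP is absent, so NerT is active.
With repressor NerT bound, *fubQ* is not transcribed.
So FubQ is not produced.
No repressor is bound and NolJ is active, so *bexK* is transcribed.
→ *bexK* is ON.
Mn²⁺ is absent, so SibF is inactive.
With no repressor bound, *wexY* is transcribed.
So WexY is produced and active.
Ni²⁺ is absent, so FenG is active.
With repressor FenG bound, *haxZ* is not transcribed.
→ *haxZ* is OFF.
Malonate is absent, so TemL is inactive.
With no repressor bound, *yilT* is transcribed.
So YilT is produced and active.
No repressor is bound and YilT is active, so *holU* is transcribed.
→ *holU* is ON.
Diaminopimelate is absent, so KepD is active.
With repressor KepD bound, *ulmK* is not transcribed.
→ *ulmK* is OFF.
2 of the 5 genes are transcribed.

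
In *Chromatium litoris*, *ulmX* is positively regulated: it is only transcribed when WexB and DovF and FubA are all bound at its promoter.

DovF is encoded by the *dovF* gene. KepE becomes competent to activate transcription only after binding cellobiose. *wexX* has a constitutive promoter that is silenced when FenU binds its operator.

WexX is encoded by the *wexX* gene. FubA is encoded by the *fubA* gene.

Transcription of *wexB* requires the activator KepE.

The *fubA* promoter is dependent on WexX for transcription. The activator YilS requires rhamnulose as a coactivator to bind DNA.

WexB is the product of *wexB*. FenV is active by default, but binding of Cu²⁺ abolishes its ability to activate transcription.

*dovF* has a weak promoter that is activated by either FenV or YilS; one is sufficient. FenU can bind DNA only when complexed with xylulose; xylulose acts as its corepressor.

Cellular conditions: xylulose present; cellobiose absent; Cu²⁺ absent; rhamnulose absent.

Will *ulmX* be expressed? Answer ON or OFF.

Cellobiose is absent, so KepE is inactive.
Required activator KepE is absent, so *wexB* is not transcribed.
So WexB is not produced.
Cu²⁺ is absent, so FenV is active.
Rhamnulose is absent, so YilS is inactive.
Activator FenV is present, so *dovF* is transcribed.
So DovF is produced and active.
Xylulose is present, so FenU is active.
With repressor FenU bound, *wexX* is not transcribed.
So WexX is not produced.
Required activator WexX is absent, so *fubA* is not transcribed.
So FubA is not produced.
Required activator WexB is absent, so *ulmX* is not transcribed.

OFF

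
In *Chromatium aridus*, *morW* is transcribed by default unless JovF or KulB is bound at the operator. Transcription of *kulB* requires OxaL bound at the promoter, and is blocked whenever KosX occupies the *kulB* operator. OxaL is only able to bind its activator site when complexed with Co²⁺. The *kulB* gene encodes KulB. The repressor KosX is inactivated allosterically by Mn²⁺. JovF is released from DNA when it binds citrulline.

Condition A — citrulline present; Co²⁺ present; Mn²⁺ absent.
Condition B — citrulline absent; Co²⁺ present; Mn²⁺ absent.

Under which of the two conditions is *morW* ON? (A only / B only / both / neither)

A only

Condition A:
Citrulline is present, so JovF is inactive.
Co²⁺ is present, so OxaL is active.
Mn²⁺ is absent, so KosX is active.
With repressor KosX bound, *kulB* is not transcribed.
So KulB is not produced.
With no repressor bound, *morW* is transcribed.
→ *morW* is ON in A.
Condition B:
Citrulline is absent, so JovF is active.
Co²⁺ is present, so OxaL is active.
Mn²⁺ is absent, so KosX is active.
With repressor KosX bound, *kulB* is not transcribed.
So KulB is not produced.
With repressor JovF bound, *morW* is not transcribed.
→ *morW* is OFF in B.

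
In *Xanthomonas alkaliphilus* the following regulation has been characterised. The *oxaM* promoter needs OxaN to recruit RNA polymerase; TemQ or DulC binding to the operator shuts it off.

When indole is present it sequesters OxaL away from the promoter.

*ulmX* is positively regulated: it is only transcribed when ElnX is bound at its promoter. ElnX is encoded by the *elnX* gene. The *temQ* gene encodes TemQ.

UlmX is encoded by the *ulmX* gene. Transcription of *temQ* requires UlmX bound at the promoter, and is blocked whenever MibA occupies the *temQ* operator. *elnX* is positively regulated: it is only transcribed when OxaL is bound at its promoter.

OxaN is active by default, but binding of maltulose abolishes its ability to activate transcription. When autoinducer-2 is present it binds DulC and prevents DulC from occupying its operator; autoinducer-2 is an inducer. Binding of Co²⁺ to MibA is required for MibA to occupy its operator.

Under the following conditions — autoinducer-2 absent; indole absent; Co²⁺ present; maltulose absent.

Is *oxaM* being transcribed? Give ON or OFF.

OFF

Maltulose is absent, so OxaN is active.
Co²⁺ is present, so MibA is active.
Indole is absent, so OxaL is active.
No repressor is bound and OxaL is active, so *elnX* is transcribed.
So ElnX is produced and active.
No repressor is bound and ElnX is active, so *ulmX* is transcribed.
So UlmX is produced and active.
With repressor MibA bound, *temQ* is not transcribed.
So TemQ is not produced.
Autoinducer-2 is absent, so DulC is active.
With repressor DulC bound, *oxaM* is not transcribed.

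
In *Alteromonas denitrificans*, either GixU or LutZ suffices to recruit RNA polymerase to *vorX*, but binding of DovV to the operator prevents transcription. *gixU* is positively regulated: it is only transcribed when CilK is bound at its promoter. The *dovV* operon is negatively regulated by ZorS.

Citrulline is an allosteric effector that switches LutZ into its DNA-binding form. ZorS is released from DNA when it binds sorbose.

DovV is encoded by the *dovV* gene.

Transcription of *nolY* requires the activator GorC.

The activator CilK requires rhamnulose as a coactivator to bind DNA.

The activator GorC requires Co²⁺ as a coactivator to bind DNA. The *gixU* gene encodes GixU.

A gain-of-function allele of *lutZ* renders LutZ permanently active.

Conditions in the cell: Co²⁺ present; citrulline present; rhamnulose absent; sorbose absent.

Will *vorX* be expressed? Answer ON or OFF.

Rhamnulose is absent, so CilK is inactive.
Required activator CilK is absent, so *gixU* is not transcribed.
So GixU is not produced.
LutZ is constitutively active in this strain.
Sorbose is absent, so ZorS is active.
With repressor ZorS bound, *dovV* is not transcribed.
So DovV is not produced.
Activator LutZ is present, so *vorX* is transcribed.

ON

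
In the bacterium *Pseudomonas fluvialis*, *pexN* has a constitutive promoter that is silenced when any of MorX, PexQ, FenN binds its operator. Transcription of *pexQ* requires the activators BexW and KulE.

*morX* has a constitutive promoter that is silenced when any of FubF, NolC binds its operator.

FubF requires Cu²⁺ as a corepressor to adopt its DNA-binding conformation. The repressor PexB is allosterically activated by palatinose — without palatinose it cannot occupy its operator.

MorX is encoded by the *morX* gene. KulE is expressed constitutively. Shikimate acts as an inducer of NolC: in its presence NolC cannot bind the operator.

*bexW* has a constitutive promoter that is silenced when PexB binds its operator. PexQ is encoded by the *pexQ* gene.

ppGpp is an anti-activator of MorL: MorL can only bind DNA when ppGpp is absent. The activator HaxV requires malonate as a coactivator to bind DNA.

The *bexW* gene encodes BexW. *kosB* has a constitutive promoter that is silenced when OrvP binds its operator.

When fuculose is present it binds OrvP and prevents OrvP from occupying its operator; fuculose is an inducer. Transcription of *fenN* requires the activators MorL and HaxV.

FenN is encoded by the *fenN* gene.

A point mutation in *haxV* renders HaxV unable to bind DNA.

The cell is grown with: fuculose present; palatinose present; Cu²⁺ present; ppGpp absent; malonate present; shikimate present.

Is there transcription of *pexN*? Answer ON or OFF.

ON

Cu²⁺ is present, so FubF is active.
Shikimate is present, so NolC is inactive.
With repressor FubF bound, *morX* is not transcribed.
So MorX is not produced.
Palatinose is present, so PexB is active.
With repressor PexB bound, *bexW* is not transcribed.
So BexW is not produced.
KulE is produced constitutively and is active.
Required activator BexW is absent, so *pexQ* is not transcribed.
So PexQ is not produced.
ppGpp is absent, so MorL is active.
HaxV is non-functional in this strain, so it has no effect.
Required activator HaxV is absent, so *fenN* is not transcribed.
So FenN is not produced.
With no repressor bound, *pexN* is transcribed.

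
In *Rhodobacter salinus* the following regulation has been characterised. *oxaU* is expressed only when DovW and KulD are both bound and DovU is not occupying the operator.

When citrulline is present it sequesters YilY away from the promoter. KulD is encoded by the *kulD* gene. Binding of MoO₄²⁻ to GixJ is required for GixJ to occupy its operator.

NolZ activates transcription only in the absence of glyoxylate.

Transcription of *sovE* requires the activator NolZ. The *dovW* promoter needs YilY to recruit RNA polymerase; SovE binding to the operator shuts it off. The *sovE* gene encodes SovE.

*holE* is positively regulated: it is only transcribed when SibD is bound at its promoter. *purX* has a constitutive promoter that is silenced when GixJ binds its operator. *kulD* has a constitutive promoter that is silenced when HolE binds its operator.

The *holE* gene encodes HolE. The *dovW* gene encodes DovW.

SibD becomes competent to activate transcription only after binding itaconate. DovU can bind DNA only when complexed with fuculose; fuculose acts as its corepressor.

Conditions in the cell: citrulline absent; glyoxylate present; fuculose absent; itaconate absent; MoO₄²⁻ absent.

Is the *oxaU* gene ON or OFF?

Fuculose is absent, so DovU is inactive.
Glyoxylate is present, so NolZ is inactive.
Required activator NolZ is absent, so *sovE* is not transcribed.
So SovE is not produced.
Citrulline is absent, so YilY is active.
No repressor is bound and YilY is active, so *dovW* is transcribed.
So DovW is produced and active.
Itaconate is absent, so SibD is inactive.
Required activator SibD is absent, so *holE* is not transcribed.
So HolE is not produced.
With no repressor bound, *kulD* is transcribed.
So KulD is produced and active.
No repressor is bound and DovW and KulD are active, so *oxaU* is transcribed.

ON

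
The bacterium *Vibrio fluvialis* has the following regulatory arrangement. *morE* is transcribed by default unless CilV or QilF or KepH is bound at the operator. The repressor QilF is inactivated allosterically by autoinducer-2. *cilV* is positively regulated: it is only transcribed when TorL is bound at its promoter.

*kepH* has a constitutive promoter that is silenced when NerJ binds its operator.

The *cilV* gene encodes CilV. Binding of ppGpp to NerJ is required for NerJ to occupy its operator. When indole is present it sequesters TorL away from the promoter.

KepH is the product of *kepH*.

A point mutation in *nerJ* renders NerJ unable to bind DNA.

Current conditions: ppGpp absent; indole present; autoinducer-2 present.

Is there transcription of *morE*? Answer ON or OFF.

Indole is present, so TorL is inactive.
Required activator TorL is absent, so *cilV* is not transcribed.
So CilV is not produced.
Autoinducer-2 is present, so QilF is inactive.
NerJ is non-functional in this strain, so it has no effect.
With no repressor bound, *kepH* is transcribed.
So KepH is produced and active.
With repressor KepH bound, *morE* is not transcribed.

OFF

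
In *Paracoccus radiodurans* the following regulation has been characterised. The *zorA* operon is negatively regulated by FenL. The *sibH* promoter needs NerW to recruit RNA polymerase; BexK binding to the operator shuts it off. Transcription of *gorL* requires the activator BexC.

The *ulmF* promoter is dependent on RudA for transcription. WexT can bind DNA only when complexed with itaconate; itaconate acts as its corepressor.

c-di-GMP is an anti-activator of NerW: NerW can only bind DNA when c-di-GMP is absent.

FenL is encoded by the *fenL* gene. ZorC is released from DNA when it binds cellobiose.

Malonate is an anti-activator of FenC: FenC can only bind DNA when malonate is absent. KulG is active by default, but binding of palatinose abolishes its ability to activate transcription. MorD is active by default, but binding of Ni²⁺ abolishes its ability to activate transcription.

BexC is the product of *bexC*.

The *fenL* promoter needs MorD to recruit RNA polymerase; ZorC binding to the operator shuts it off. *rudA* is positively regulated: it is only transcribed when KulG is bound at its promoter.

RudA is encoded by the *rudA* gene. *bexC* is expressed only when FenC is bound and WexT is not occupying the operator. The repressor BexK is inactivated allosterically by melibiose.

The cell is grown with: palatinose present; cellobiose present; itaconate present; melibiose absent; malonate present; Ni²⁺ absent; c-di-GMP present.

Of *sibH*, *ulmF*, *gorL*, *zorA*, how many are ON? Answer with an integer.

0

Melibiose is absent, so BexK is active.
c-di-GMP is present, so NerW is inactive.
With repressor BexK bound, *sibH* is not transcribed.
→ *sibH* is OFF.
Palatinose is present, so KulG is inactive.
Required activator KulG is absent, so *rudA* is not transcribed.
So RudA is not produced.
Required activator RudA is absent, so *ulmF* is not transcribed.
→ *ulmF* is OFF.
Itaconate is present, so WexT is active.
Malonate is present, so FenC is inactive.
With repressor WexT bound, *bexC* is not transcribed.
So BexC is not produced.
Required activator BexC is absent, so *gorL* is not transcribed.
→ *gorL* is OFF.
Ni²⁺ is absent, so MorD is active.
Cellobiose is present, so ZorC is inactive.
No repressor is bound and MorD is active, so *fenL* is transcribed.
So FenL is produced and active.
With repressor FenL bound, *zorA* is not transcribed.
→ *zorA* is OFF.
0 of the 4 genes are transcribed.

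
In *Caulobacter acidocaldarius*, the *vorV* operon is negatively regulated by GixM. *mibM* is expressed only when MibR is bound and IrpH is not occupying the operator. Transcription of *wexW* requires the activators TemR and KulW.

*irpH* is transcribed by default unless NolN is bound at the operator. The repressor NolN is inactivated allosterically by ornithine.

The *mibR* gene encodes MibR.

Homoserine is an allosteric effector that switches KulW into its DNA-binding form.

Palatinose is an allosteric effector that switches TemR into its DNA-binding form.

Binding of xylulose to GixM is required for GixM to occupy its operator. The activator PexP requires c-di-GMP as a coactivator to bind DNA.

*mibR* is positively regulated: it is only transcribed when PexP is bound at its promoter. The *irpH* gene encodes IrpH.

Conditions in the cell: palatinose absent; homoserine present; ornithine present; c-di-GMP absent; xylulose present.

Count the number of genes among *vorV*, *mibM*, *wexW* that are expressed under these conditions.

0

Xylulose is present, so GixM is active.
With repressor GixM bound, *vorV* is not transcribed.
→ *vorV* is OFF.
c-di-GMP is absent, so PexP is inactive.
Required activator PexP is absent, so *mibR* is not transcribed.
So MibR is not produced.
Ornithine is present, so NolN is inactive.
With no repressor bound, *irpH* is transcribed.
So IrpH is produced and active.
With repressor IrpH bound, *mibM* is not transcribed.
→ *mibM* is OFF.
Palatinose is absent, so TemR is inactive.
Homoserine is present, so KulW is active.
Required activator TemR is absent, so *wexW* is not transcribed.
→ *wexW* is OFF.
0 of the 3 genes are transcribed.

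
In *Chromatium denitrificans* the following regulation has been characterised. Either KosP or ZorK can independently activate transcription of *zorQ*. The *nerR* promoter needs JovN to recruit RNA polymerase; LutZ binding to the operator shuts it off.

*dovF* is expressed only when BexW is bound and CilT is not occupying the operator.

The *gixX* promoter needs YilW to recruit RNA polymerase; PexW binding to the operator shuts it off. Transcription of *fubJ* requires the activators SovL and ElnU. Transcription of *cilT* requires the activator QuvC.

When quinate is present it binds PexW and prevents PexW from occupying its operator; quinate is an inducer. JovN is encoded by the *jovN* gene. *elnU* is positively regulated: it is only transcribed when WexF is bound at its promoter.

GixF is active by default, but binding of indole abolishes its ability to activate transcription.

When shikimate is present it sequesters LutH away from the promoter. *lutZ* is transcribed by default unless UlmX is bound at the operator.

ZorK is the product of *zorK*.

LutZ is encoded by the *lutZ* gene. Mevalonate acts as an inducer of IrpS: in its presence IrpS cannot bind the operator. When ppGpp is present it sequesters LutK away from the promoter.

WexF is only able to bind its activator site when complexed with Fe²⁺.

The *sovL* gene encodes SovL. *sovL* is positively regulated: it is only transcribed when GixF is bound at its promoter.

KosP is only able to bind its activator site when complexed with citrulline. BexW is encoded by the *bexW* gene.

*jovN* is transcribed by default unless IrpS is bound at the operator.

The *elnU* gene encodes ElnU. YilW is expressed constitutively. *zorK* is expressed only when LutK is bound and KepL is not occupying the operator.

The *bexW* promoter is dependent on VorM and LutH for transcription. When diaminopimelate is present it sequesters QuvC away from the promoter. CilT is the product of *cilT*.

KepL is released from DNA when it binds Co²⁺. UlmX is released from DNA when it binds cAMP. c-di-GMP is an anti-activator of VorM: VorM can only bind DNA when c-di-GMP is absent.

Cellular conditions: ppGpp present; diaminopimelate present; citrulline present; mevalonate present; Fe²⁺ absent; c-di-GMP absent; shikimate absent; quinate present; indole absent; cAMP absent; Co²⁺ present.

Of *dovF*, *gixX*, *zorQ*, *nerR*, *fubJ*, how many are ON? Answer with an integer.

4

c-di-GMP is absent, so VorM is active.
Shikimate is absent, so LutH is active.
No repressor is bound and VorM and LutH are active, so *bexW* is transcribed.
So BexW is produced and active.
Diaminopimelate is present, so QuvC is inactive.
Required activator QuvC is absent, so *cilT* is not transcribed.
So CilT is not produced.
No repressor is bound and BexW is active, so *dovF* is transcribed.
→ *dovF* is ON.
YilW is produced constitutively and is active.
Quinate is present, so PexW is inactive.
No repressor is bound and YilW is active, so *gixX* is transcribed.
→ *gixX* is ON.
Citrulline is present, so KosP is active.
ppGpp is present, so LutK is inactive.
Co²⁺ is present, so KepL is inactive.
Required activator LutK is absent, so *zorK* is not transcribed.
So ZorK is not produced.
Activator KosP is present, so *zorQ* is transcribed.
→ *zorQ* is ON.
Mevalonate is present, so IrpS is inactive.
With no repressor bound, *jovN* is transcribed.
So JovN is produced and active.
cAMP is absent, so UlmX is active.
With repressor UlmX bound, *lutZ* is not transcribed.
So LutZ is not produced.
No repressor is bound and JovN is active, so *nerR* is transcribed.
→ *nerR* is ON.
Indole is absent, so GixF is active.
No repressor is bound and GixF is active, so *sovL* is transcribed.
So SovL is produced and active.
Fe²⁺ is absent, so WexF is inactive.
Required activator WexF is absent, so *elnU* is not transcribed.
So ElnU is not produced.
Required activator ElnU is absent, so *fubJ* is not transcribed.
→ *fubJ* is OFF.
4 of the 5 genes are transcribed.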